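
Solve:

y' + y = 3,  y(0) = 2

General solution: y = 3 + Ce^(-x)
Applying y(0) = 2: C = 2 - 3 = -1
Particular solution: y = 3 - e^(-x)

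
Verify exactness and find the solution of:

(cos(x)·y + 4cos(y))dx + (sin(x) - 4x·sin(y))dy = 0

Verify exactness: ∂M/∂y = ∂N/∂x ✓
Find F(x,y) such that ∂F/∂x = M, ∂F/∂y = N
Solution: sin(x)·y + 4x·cos(y) = C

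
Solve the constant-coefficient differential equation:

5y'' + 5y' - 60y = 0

Characteristic equation: 5r² + 5r - 60 = 0
Divide by 5: r² + r - 12 = 0
Roots: r = 3, -4 (distinct real)
General solution: y = C₁e^(3x) + C₂e^(-4x)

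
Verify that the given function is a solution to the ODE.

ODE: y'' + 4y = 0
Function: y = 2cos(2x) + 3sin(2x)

Verification:
y'' = -8cos(2x) - 12sin(2x)
y'' + 4y = 0 ✓

Yes, it is a solution.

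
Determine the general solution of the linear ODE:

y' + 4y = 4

Using integrating factor method:

General solution: y = 1 + Ce^(-4x)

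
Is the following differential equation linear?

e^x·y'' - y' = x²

Yes. Linear (y and its derivatives appear to the first power only, no products of y terms)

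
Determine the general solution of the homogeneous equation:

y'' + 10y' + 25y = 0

Characteristic equation: r² + 10r + 25 = 0
Factored: (r + 5)² = 0
Repeated root: r = -5
General solution: y = (C₁ + C₂x)e^(-5x)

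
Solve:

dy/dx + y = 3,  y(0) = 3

General solution: y = 3 + Ce^(-x)
Applying y(0) = 3: C = 3 - 3 = 0
Particular solution: y = 3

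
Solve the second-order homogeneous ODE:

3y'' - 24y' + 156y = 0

Characteristic equation: 3r² - 24r + 156 = 0
Divide by 3: r² - 8r + 52 = 0
Roots: r = 4 ± 6i (complex conjugates)
General solution: y = e^(4x)(C₁cos(6x) + C₂sin(6x))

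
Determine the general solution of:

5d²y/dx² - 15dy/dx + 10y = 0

Characteristic equation: 5r² - 15r + 10 = 0
Divide by 5: r² - 3r + 2 = 0
Roots: r = 2, 1 (distinct real)
General solution: y = C₁e^(2x) + C₂e^x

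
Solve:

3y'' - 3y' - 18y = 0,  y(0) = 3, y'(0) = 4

General solution: y = C₁e^(3x) + C₂e^(-2x)
Applying ICs: C₁ = 2, C₂ = 1
Particular solution: y = 2e^(3x) + e^(-2x)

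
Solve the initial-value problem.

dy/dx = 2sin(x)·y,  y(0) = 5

General solution: y = Ce^(-2cos(x))
Applying IC y(0) = 5:
Particular solution: y = 5e^(2(1-cos(x)))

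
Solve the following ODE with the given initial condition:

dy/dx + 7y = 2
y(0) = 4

General solution: y = 2/7 + Ce^(-7x)
Applying y(0) = 4: C = 4 - 2/7 = 26/7
Particular solution: y = 2/7 + (26/7)e^(-7x)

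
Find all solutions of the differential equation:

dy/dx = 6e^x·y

Separating variables and integrating:
ln|y| = 6e^x + C

General solution: y = Ce^(6e^x)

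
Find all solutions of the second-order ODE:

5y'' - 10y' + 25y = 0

Characteristic equation: 5r² - 10r + 25 = 0
Divide by 5: r² - 2r + 5 = 0
Roots: r = 1 ± 2i (complex conjugates)
General solution: y = e^x(C₁cos(2x) + C₂sin(2x))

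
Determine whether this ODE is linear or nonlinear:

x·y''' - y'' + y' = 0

Linear (y and its derivatives appear to the first power only, no products of y terms)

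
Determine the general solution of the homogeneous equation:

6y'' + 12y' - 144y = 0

Characteristic equation: 6r² + 12r - 144 = 0
Divide by 6: r² + 2r - 24 = 0
Roots: r = 4, -6 (distinct real)
General solution: y = C₁e^(4x) + C₂e^(-6x)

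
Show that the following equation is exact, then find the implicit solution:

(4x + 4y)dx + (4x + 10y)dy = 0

Verify exactness: ∂M/∂y = ∂N/∂x ✓
Find F(x,y) such that ∂F/∂x = M, ∂F/∂y = N
Solution: 2x² + 4xy + 5y² = C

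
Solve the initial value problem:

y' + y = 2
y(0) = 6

General solution: y = 2 + Ce^(-x)
Applying y(0) = 6: C = 6 - 2 = 4
Particular solution: y = 2 + 4e^(-x)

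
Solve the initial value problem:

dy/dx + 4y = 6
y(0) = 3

General solution: y = 3/2 + Ce^(-4x)
Applying y(0) = 3: C = 3 - 3/2 = 3/2
Particular solution: y = 3/2 + (3/2)e^(-4x)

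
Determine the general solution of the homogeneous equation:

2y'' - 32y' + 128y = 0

Characteristic equation: 2r² - 32r + 128 = 0
Divide by 2: r² - 16r + 64 = 0
Factored: (r - 8)² = 0
Repeated root: r = 8
General solution: y = (C₁ + C₂x)e^(8x)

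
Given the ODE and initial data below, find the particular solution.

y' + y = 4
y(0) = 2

General solution: y = 4 + Ce^(-x)
Applying y(0) = 2: C = 2 - 4 = -2
Particular solution: y = 4 - 2e^(-x)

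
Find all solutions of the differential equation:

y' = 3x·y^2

Separating variables and integrating:
-1/y = 3x^2/2 + C

General solution: y^-1 = (-3/2)x^2 + C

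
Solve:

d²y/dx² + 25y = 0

Characteristic equation: r² + 25 = 0
Roots: r = ±5i (complex conjugates)
General solution: y = C₁cos(5x) + C₂sin(5x)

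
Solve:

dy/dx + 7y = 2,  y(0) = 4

General solution: y = 2/7 + Ce^(-7x)
Applying y(0) = 4: C = 4 - 2/7 = 26/7
Particular solution: y = 2/7 + (26/7)e^(-7x)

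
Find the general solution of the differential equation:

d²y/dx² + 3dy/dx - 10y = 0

Characteristic equation: r² + 3r - 10 = 0
Roots: r = 2, -5 (distinct real)
General solution: y = C₁e^(2x) + C₂e^(-5x)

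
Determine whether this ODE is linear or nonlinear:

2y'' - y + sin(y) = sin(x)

Nonlinear (sin(y) is nonlinear in y)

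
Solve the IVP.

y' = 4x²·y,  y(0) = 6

General solution: y = Ce^(4x³/3)
Applying IC y(0) = 6:
Particular solution: y = 6e^(4x³/3)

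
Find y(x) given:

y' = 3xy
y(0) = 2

General solution: y = Ce^(3x²/2)
Applying IC y(0) = 2:
Particular solution: y = 2e^(3x²/2)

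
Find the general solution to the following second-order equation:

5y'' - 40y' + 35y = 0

Characteristic equation: 5r² - 40r + 35 = 0
Divide by 5: r² - 8r + 7 = 0
Roots: r = 7, 1 (distinct real)
General solution: y = C₁e^(7x) + C₂e^x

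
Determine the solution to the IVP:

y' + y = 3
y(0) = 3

General solution: y = 3 + Ce^(-x)
Applying y(0) = 3: C = 3 - 3 = 0
Particular solution: y = 3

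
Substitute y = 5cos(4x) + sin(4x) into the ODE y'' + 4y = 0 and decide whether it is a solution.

Verification:
y'' = -80cos(4x) - 16sin(4x)
y'' + 4y ≠ 0 (frequency mismatch: got 16 instead of 4)

No, it is not a solution.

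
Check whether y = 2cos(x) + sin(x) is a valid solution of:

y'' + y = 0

Verification:
y'' = -2cos(x) - sin(x)
y'' + y = 0 ✓

Yes, it is a solution.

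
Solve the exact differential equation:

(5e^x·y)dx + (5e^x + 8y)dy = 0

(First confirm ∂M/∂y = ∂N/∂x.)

Verify exactness: ∂M/∂y = ∂N/∂x ✓
Find F(x,y) such that ∂F/∂x = M, ∂F/∂y = N
Solution: 5e^x·y + 4y² = C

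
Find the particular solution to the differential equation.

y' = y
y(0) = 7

General solution: y = Ce^x
Applying IC y(0) = 7:
Particular solution: y = 7e^x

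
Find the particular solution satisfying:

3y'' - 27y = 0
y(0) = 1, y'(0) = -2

General solution: y = C₁e^(3x) + C₂e^(-3x)
Applying ICs: C₁ = 1/6, C₂ = 5/6
Particular solution: y = (1/6)e^(3x) + (5/6)e^(-3x)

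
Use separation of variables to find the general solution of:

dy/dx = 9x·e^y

Separating variables and integrating:
-e^(-y) = 9x²/2 + C

General solution: y = -ln(C - 9x²/2)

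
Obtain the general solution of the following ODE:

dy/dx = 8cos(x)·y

Separating variables and integrating:
ln|y| = 8sin(x) + C

General solution: y = Ce^(8sin(x))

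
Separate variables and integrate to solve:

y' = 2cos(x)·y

Separating variables and integrating:
ln|y| = 2sin(x) + C

General solution: y = Ce^(2sin(x))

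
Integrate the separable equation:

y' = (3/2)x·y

Separating variables and integrating:
ln|y| = 3x^2/4 + C

General solution: y = Ce^(3x^2/4)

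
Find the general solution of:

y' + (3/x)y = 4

Using integrating factor method:

General solution: y = x + Cx^(-3)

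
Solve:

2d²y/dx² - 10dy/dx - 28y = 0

Characteristic equation: 2r² - 10r - 28 = 0
Divide by 2: r² - 5r - 14 = 0
Roots: r = 7, -2 (distinct real)
General solution: y = C₁e^(7x) + C₂e^(-2x)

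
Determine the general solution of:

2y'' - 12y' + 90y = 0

Characteristic equation: 2r² - 12r + 90 = 0
Divide by 2: r² - 6r + 45 = 0
Roots: r = 3 ± 6i (complex conjugates)
General solution: y = e^(3x)(C₁cos(6x) + C₂sin(6x))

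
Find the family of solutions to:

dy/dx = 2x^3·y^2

Separating variables and integrating:
-1/y = x^4/2 + C

General solution: y^-1 = (-1/2)x^4 + C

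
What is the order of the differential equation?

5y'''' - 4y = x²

The order is 4 (highest derivative is of order 4).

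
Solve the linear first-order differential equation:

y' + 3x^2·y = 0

Using integrating factor method:

General solution: y = Ce^(-x^3)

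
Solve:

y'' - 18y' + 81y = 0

Characteristic equation: r² - 18r + 81 = 0
Factored: (r - 9)² = 0
Repeated root: r = 9
General solution: y = (C₁ + C₂x)e^(9x)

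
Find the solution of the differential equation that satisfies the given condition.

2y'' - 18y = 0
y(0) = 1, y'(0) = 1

General solution: y = C₁e^(3x) + C₂e^(-3x)
Applying ICs: C₁ = 2/3, C₂ = 1/3
Particular solution: y = (2/3)e^(3x) + (1/3)e^(-3x)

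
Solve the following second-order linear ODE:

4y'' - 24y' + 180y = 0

Characteristic equation: 4r² - 24r + 180 = 0
Divide by 4: r² - 6r + 45 = 0
Roots: r = 3 ± 6i (complex conjugates)
General solution: y = e^(3x)(C₁cos(6x) + C₂sin(6x))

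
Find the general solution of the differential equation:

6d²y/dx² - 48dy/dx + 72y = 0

Characteristic equation: 6r² - 48r + 72 = 0
Divide by 6: r² - 8r + 12 = 0
Roots: r = 2, 6 (distinct real)
General solution: y = C₁e^(2x) + C₂e^(6x)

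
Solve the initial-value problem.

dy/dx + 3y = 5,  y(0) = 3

General solution: y = 5/3 + Ce^(-3x)
Applying y(0) = 3: C = 3 - 5/3 = 4/3
Particular solution: y = 5/3 + (4/3)e^(-3x)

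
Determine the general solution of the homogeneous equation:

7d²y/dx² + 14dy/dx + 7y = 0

Characteristic equation: 7r² + 14r + 7 = 0
Divide by 7: r² + 2r + 1 = 0
Factored: (r + 1)² = 0
Repeated root: r = -1
General solution: y = (C₁ + C₂x)e^(-x)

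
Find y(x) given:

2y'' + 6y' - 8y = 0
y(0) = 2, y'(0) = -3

General solution: y = C₁e^x + C₂e^(-4x)
Applying ICs: C₁ = 1, C₂ = 1
Particular solution: y = e^x + e^(-4x)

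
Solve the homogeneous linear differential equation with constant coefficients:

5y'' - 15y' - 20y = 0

Characteristic equation: 5r² - 15r - 20 = 0
Divide by 5: r² - 3r - 4 = 0
Roots: r = 4, -1 (distinct real)
General solution: y = C₁e^(4x) + C₂e^(-x)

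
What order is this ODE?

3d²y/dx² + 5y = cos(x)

The order is 2 (highest derivative is of order 2).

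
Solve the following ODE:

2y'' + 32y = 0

Characteristic equation: 2r² + 32 = 0
Divide by 2: r² + 16 = 0
Roots: r = ±4i (complex conjugates)
General solution: y = C₁cos(4x) + C₂sin(4x)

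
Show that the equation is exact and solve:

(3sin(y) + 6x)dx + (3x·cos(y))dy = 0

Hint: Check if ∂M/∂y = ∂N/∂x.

Verify exactness: ∂M/∂y = ∂N/∂x ✓
Find F(x,y) such that ∂F/∂x = M, ∂F/∂y = N
Solution: 3x·sin(y) + 3x² = C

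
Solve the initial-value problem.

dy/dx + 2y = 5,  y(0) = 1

General solution: y = 5/2 + Ce^(-2x)
Applying y(0) = 1: C = 1 - 5/2 = -3/2
Particular solution: y = 5/2 - (3/2)e^(-2x)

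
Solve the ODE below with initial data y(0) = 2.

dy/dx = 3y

General solution: y = Ce^(3x)
Applying IC y(0) = 2:
Particular solution: y = 2e^(3x)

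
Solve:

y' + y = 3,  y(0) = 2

General solution: y = 3 + Ce^(-x)
Applying y(0) = 2: C = 2 - 3 = -1
Particular solution: y = 3 - e^(-x)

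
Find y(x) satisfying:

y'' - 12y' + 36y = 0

Characteristic equation: r² - 12r + 36 = 0
Factored: (r - 6)² = 0
Repeated root: r = 6
General solution: y = (C₁ + C₂x)e^(6x)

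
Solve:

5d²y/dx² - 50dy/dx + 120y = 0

Characteristic equation: 5r² - 50r + 120 = 0
Divide by 5: r² - 10r + 24 = 0
Roots: r = 4, 6 (distinct real)
General solution: y = C₁e^(4x) + C₂e^(6x)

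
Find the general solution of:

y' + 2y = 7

Using integrating factor method:

General solution: y = 7/2 + Ce^(-2x)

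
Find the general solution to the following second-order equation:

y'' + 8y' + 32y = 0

Characteristic equation: r² + 8r + 32 = 0
Roots: r = -4 ± 4i (complex conjugates)
General solution: y = e^(-4x)(C₁cos(4x) + C₂sin(4x))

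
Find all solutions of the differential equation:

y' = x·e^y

Separating variables and integrating:
-e^(-y) = x²/2 + C

General solution: y = -ln(C - x²/2)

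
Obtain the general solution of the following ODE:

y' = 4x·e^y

Separating variables and integrating:
-e^(-y) = 2x² + C

General solution: y = -ln(C - 2x²)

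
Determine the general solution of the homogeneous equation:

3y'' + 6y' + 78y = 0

Characteristic equation: 3r² + 6r + 78 = 0
Divide by 3: r² + 2r + 26 = 0
Roots: r = -1 ± 5i (complex conjugates)
General solution: y = e^(-x)(C₁cos(5x) + C₂sin(5x))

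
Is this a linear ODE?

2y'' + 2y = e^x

Yes. Linear (y and its derivatives appear to the first power only, no products of y terms)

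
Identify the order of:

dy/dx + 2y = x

The order is 1 (highest derivative is of order 1).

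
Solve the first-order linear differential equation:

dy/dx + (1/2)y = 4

Using integrating factor method:

General solution: y = 8 + Ce^(-x/2)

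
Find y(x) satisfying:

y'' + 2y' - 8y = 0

Characteristic equation: r² + 2r - 8 = 0
Roots: r = 2, -4 (distinct real)
General solution: y = C₁e^(2x) + C₂e^(-4x)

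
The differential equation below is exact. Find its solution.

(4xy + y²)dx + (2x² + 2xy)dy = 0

Verify exactness: ∂M/∂y = ∂N/∂x ✓
Find F(x,y) such that ∂F/∂x = M, ∂F/∂y = N
Solution: 2x²y + xy² = C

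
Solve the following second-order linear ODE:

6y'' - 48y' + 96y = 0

Characteristic equation: 6r² - 48r + 96 = 0
Divide by 6: r² - 8r + 16 = 0
Factored: (r - 4)² = 0
Repeated root: r = 4
General solution: y = (C₁ + C₂x)e^(4x)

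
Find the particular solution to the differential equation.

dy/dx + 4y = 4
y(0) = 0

General solution: y = 1 + Ce^(-4x)
Applying y(0) = 0: C = 0 - 1 = -1
Particular solution: y = 1 - e^(-4x)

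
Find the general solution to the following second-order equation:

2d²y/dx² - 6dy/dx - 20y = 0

Characteristic equation: 2r² - 6r - 20 = 0
Divide by 2: r² - 3r - 10 = 0
Roots: r = 5, -2 (distinct real)
General solution: y = C₁e^(5x) + C₂e^(-2x)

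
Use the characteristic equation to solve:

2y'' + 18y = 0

Characteristic equation: 2r² + 18 = 0
Divide by 2: r² + 9 = 0
Roots: r = ±3i (complex conjugates)
General solution: y = C₁cos(3x) + C₂sin(3x)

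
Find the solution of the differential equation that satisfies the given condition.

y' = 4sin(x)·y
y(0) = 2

General solution: y = Ce^(-4cos(x))
Applying IC y(0) = 2:
Particular solution: y = 2e^(4(1-cos(x)))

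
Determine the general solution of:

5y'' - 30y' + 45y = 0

Characteristic equation: 5r² - 30r + 45 = 0
Divide by 5: r² - 6r + 9 = 0
Factored: (r - 3)² = 0
Repeated root: r = 3
General solution: y = (C₁ + C₂x)e^(3x)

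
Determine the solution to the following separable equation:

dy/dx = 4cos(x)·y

Separating variables and integrating:
ln|y| = 4sin(x) + C

General solution: y = Ce^(4sin(x))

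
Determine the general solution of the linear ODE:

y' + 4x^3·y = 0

Using integrating factor method:

General solution: y = Ce^(-x^4)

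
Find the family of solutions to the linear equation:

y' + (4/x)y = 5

Using integrating factor method:

General solution: y = x + Cx^(-4)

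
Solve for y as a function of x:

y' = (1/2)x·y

Separating variables and integrating:
ln|y| = x^2/4 + C

General solution: y = Ce^(x^2/4)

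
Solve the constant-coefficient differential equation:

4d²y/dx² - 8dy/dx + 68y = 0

Characteristic equation: 4r² - 8r + 68 = 0
Divide by 4: r² - 2r + 17 = 0
Roots: r = 1 ± 4i (complex conjugates)
General solution: y = e^x(C₁cos(4x) + C₂sin(4x))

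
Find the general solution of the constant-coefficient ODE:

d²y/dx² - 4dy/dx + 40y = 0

Characteristic equation: r² - 4r + 40 = 0
Roots: r = 2 ± 6i (complex conjugates)
General solution: y = e^(2x)(C₁cos(6x) + C₂sin(6x))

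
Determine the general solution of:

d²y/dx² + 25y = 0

Characteristic equation: r² + 25 = 0
Roots: r = ±5i (complex conjugates)
General solution: y = C₁cos(5x) + C₂sin(5x)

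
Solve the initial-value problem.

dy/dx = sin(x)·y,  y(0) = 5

General solution: y = Ce^(-cos(x))
Applying IC y(0) = 5:
Particular solution: y = 5e^(1-cos(x))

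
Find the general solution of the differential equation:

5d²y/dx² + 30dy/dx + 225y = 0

Characteristic equation: 5r² + 30r + 225 = 0
Divide by 5: r² + 6r + 45 = 0
Roots: r = -3 ± 6i (complex conjugates)
General solution: y = e^(-3x)(C₁cos(6x) + C₂sin(6x))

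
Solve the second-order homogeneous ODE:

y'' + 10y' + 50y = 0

Characteristic equation: r² + 10r + 50 = 0
Roots: r = -5 ± 5i (complex conjugates)
General solution: y = e^(-5x)(C₁cos(5x) + C₂sin(5x))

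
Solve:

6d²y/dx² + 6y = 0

Characteristic equation: 6r² + 6 = 0
Divide by 6: r² + 1 = 0
Roots: r = ±i (complex conjugates)
General solution: y = C₁cos(x) + C₂sin(x)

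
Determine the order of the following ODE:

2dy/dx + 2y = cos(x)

The order is 1 (highest derivative is of order 1).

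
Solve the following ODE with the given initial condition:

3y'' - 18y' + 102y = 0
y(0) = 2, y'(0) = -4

General solution: y = e^(3x)(C₁cos(5x) + C₂sin(5x))
Complex roots r = 3 ± 5i
Applying ICs: C₁ = 2, C₂ = -2
Particular solution: y = e^(3x)(2cos(5x) - 2sin(5x))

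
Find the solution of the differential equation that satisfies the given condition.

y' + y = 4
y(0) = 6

General solution: y = 4 + Ce^(-x)
Applying y(0) = 6: C = 6 - 4 = 2
Particular solution: y = 4 + 2e^(-x)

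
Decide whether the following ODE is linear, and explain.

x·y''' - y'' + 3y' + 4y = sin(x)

Linear (y and its derivatives appear to the first power only, no products of y terms)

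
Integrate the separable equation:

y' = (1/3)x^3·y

Separating variables and integrating:
ln|y| = x^4/12 + C

General solution: y = Ce^(x^4/12)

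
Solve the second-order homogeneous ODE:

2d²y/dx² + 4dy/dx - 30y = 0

Characteristic equation: 2r² + 4r - 30 = 0
Divide by 2: r² + 2r - 15 = 0
Roots: r = 3, -5 (distinct real)
General solution: y = C₁e^(3x) + C₂e^(-5x)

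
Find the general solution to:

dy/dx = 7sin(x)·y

Separating variables and integrating:
ln|y| = -7cos(x) + C

General solution: y = Ce^(-7cos(x))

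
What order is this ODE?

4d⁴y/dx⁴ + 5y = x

The order is 4 (highest derivative is of order 4).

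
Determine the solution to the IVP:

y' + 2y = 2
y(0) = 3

General solution: y = 1 + Ce^(-2x)
Applying y(0) = 3: C = 3 - 1 = 2
Particular solution: y = 1 + 2e^(-2x)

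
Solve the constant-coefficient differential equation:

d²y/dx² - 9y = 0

Characteristic equation: r² - 9 = 0
Roots: r = 3, -3 (distinct real)
General solution: y = C₁e^(3x) + C₂e^(-3x)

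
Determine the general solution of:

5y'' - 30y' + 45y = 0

Characteristic equation: 5r² - 30r + 45 = 0
Divide by 5: r² - 6r + 9 = 0
Factored: (r - 3)² = 0
Repeated root: r = 3
General solution: y = (C₁ + C₂x)e^(3x)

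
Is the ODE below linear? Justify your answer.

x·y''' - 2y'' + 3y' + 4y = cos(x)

Yes. Linear (y and its derivatives appear to the first power only, no products of y terms)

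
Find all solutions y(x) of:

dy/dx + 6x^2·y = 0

Using integrating factor method:

General solution: y = Ce^(-2x^3)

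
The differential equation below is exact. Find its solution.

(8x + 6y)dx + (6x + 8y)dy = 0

Verify exactness: ∂M/∂y = ∂N/∂x ✓
Find F(x,y) such that ∂F/∂x = M, ∂F/∂y = N
Solution: 4x² + 6xy + 4y² = C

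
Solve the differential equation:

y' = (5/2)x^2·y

Separating variables and integrating:
ln|y| = 5x^3/6 + C

General solution: y = Ce^(5x^3/6)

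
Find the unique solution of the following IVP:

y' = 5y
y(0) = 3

General solution: y = Ce^(5x)
Applying IC y(0) = 3:
Particular solution: y = 3e^(5x)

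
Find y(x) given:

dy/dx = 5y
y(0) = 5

General solution: y = Ce^(5x)
Applying IC y(0) = 5:
Particular solution: y = 5e^(5x)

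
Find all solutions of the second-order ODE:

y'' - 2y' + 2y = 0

Characteristic equation: r² - 2r + 2 = 0
Roots: r = 1 ± i (complex conjugates)
General solution: y = e^x(C₁cos(x) + C₂sin(x))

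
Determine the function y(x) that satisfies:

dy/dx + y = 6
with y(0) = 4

General solution: y = 6 + Ce^(-x)
Applying y(0) = 4: C = 4 - 6 = -2
Particular solution: y = 6 - 2e^(-x)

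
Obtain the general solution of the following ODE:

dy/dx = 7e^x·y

Separating variables and integrating:
ln|y| = 7e^x + C

General solution: y = Ce^(7e^x)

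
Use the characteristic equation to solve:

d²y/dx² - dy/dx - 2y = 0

Characteristic equation: r² - r - 2 = 0
Roots: r = 2, -1 (distinct real)
General solution: y = C₁e^(2x) + C₂e^(-x)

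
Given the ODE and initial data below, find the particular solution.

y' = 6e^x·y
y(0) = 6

General solution: y = Ce^(6e^x)
Applying IC y(0) = 6:
Particular solution: y = 6e^(6(e^x - 1))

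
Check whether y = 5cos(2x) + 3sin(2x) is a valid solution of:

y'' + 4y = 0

Verification:
y'' = -20cos(2x) - 12sin(2x)
y'' + 4y = 0 ✓

Yes, it is a solution.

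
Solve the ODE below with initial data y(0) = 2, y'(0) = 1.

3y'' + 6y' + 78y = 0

General solution: y = e^(-x)(C₁cos(5x) + C₂sin(5x))
Complex roots r = -1 ± 5i
Applying ICs: C₁ = 2, C₂ = 3/5
Particular solution: y = e^(-x)(2cos(5x) + (3/5)sin(5x))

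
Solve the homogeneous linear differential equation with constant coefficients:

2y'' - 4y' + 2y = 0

Characteristic equation: 2r² - 4r + 2 = 0
Divide by 2: r² - 2r + 1 = 0
Factored: (r - 1)² = 0
Repeated root: r = 1
General solution: y = (C₁ + C₂x)e^x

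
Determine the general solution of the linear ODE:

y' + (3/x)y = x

Using integrating factor method:

General solution: y = (1/5)x^2 + Cx^(-3)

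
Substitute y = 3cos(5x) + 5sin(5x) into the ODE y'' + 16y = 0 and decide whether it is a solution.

Verification:
y'' = -75cos(5x) - 125sin(5x)
y'' + 16y ≠ 0 (frequency mismatch: got 25 instead of 16)

No, it is not a solution.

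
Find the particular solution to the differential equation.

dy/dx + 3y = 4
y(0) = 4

General solution: y = 4/3 + Ce^(-3x)
Applying y(0) = 4: C = 4 - 4/3 = 8/3
Particular solution: y = 4/3 + (8/3)e^(-3x)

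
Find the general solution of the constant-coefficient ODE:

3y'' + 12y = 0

Characteristic equation: 3r² + 12 = 0
Divide by 3: r² + 4 = 0
Roots: r = ±2i (complex conjugates)
General solution: y = C₁cos(2x) + C₂sin(2x)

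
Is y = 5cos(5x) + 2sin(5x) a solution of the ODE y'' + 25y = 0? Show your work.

Verification:
y'' = -125cos(5x) - 50sin(5x)
y'' + 25y = 0 ✓

Yes, it is a solution.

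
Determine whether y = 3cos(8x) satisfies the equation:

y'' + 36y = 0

Verification:
y'' = -192cos(8x)
y'' + 36y ≠ 0 (frequency mismatch: got 64 instead of 36)

No, it is not a solution.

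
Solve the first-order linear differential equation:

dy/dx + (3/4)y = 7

Using integrating factor method:

General solution: y = 28/3 + Ce^(-3x/4)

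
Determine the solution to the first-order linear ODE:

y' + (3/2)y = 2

Using integrating factor method:

General solution: y = 4/3 + Ce^(-3x/2)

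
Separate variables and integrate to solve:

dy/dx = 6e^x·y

Separating variables and integrating:
ln|y| = 6e^x + C

General solution: y = Ce^(6e^x)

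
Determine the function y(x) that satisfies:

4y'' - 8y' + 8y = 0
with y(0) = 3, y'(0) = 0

General solution: y = e^x(C₁cos(x) + C₂sin(x))
Complex roots r = 1 ± i
Applying ICs: C₁ = 3, C₂ = -3
Particular solution: y = e^x(3cos(x) - 3sin(x))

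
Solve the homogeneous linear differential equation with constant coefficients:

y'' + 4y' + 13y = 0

Characteristic equation: r² + 4r + 13 = 0
Roots: r = -2 ± 3i (complex conjugates)
General solution: y = e^(-2x)(C₁cos(3x) + C₂sin(3x))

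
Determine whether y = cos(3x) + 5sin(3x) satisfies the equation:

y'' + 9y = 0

Verification:
y'' = -9cos(3x) - 45sin(3x)
y'' + 9y = 0 ✓

Yes, it is a solution.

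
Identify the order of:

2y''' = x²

The order is 3 (highest derivative is of order 3).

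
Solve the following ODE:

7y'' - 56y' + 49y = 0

Characteristic equation: 7r² - 56r + 49 = 0
Divide by 7: r² - 8r + 7 = 0
Roots: r = 1, 7 (distinct real)
General solution: y = C₁e^x + C₂e^(7x)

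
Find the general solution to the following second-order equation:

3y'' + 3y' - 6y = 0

Characteristic equation: 3r² + 3r - 6 = 0
Divide by 3: r² + r - 2 = 0
Roots: r = 1, -2 (distinct real)
General solution: y = C₁e^x + C₂e^(-2x)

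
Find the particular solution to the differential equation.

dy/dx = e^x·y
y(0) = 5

General solution: y = Ce^(e^x)
Applying IC y(0) = 5:
Particular solution: y = 5e^(e^x - 1)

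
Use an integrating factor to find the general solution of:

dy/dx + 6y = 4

Using integrating factor method:

General solution: y = 2/3 + Ce^(-6x)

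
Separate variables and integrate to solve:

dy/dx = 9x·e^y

Separating variables and integrating:
-e^(-y) = 9x²/2 + C

General solution: y = -ln(C - 9x²/2)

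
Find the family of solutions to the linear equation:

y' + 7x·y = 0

Using integrating factor method:

General solution: y = Ce^(-7x^2/2)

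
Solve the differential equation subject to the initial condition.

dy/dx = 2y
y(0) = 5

General solution: y = Ce^(2x)
Applying IC y(0) = 5:
Particular solution: y = 5e^(2x)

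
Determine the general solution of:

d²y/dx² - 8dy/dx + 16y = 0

Characteristic equation: r² - 8r + 16 = 0
Factored: (r - 4)² = 0
Repeated root: r = 4
General solution: y = (C₁ + C₂x)e^(4x)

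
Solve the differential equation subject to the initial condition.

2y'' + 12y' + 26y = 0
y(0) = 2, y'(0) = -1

General solution: y = e^(-3x)(C₁cos(2x) + C₂sin(2x))
Complex roots r = -3 ± 2i
Applying ICs: C₁ = 2, C₂ = 5/2
Particular solution: y = e^(-3x)(2cos(2x) + (5/2)sin(2x))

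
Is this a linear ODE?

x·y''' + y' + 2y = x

Yes. Linear (y and its derivatives appear to the first power only, no products of y terms)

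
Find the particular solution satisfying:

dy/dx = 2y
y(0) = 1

General solution: y = Ce^(2x)
Applying IC y(0) = 1:
Particular solution: y = e^(2x)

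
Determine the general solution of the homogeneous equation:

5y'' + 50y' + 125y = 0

Characteristic equation: 5r² + 50r + 125 = 0
Divide by 5: r² + 10r + 25 = 0
Factored: (r + 5)² = 0
Repeated root: r = -5
General solution: y = (C₁ + C₂x)e^(-5x)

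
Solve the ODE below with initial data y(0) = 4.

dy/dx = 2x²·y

General solution: y = Ce^(2x³/3)
Applying IC y(0) = 4:
Particular solution: y = 4e^(2x³/3)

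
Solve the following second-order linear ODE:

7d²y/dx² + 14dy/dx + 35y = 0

Characteristic equation: 7r² + 14r + 35 = 0
Divide by 7: r² + 2r + 5 = 0
Roots: r = -1 ± 2i (complex conjugates)
General solution: y = e^(-x)(C₁cos(2x) + C₂sin(2x))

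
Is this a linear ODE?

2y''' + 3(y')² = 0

No. Nonlinear ((y')² term)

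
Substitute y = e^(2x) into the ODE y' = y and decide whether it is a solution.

Verification:
y = e^(2x)
y' = 2e^(2x)
But y = e^(2x)
y' ≠ y — the derivative does not match

No, it is not a solution.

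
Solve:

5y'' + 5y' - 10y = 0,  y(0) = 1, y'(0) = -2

General solution: y = C₁e^x + C₂e^(-2x)
Applying ICs: C₁ = 0, C₂ = 1
Particular solution: y = e^(-2x)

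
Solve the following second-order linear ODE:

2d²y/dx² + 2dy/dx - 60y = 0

Characteristic equation: 2r² + 2r - 60 = 0
Divide by 2: r² + r - 30 = 0
Roots: r = 5, -6 (distinct real)
General solution: y = C₁e^(5x) + C₂e^(-6x)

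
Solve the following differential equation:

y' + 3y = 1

Using integrating factor method:

General solution: y = 1/3 + Ce^(-3x)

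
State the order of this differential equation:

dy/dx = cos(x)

The order is 1 (highest derivative is of order 1).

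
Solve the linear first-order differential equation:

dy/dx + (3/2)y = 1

Using integrating factor method:

General solution: y = 2/3 + Ce^(-3x/2)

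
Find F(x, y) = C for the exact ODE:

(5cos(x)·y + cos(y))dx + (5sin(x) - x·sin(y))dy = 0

Verify exactness: ∂M/∂y = ∂N/∂x ✓
Find F(x,y) such that ∂F/∂x = M, ∂F/∂y = N
Solution: 5sin(x)·y + x·cos(y) = C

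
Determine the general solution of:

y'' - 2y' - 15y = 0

Characteristic equation: r² - 2r - 15 = 0
Roots: r = 5, -3 (distinct real)
General solution: y = C₁e^(5x) + C₂e^(-3x)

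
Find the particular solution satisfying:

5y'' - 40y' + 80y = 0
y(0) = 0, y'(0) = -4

General solution: y = (C₁ + C₂x)e^(4x)
Repeated root r = 4
Applying ICs: C₁ = 0, C₂ = -4
Particular solution: y = -4xe^(4x)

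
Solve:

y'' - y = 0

Characteristic equation: r² - 1 = 0
Roots: r = 1, -1 (distinct real)
General solution: y = C₁e^x + C₂e^(-x)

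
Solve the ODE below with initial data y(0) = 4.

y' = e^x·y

General solution: y = Ce^(e^x)
Applying IC y(0) = 4:
Particular solution: y = 4e^(e^x - 1)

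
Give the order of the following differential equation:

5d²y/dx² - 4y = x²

The order is 2 (highest derivative is of order 2).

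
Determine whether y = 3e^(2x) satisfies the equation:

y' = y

Verification:
y = 3e^(2x)
y' = 6e^(2x)
But y = 3e^(2x)
y' ≠ y — the derivative does not match

No, it is not a solution.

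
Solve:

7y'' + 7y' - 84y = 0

Characteristic equation: 7r² + 7r - 84 = 0
Divide by 7: r² + r - 12 = 0
Roots: r = 3, -4 (distinct real)
General solution: y = C₁e^(3x) + C₂e^(-4x)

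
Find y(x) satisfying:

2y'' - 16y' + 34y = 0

Characteristic equation: 2r² - 16r + 34 = 0
Divide by 2: r² - 8r + 17 = 0
Roots: r = 4 ± i (complex conjugates)
General solution: y = e^(4x)(C₁cos(x) + C₂sin(x))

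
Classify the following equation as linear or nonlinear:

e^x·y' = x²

Linear (y and its derivatives appear to the first power only, no products of y terms)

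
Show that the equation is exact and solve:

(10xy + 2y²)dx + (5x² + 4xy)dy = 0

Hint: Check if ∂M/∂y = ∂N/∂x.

Verify exactness: ∂M/∂y = ∂N/∂x ✓
Find F(x,y) such that ∂F/∂x = M, ∂F/∂y = N
Solution: 5x²y + 2xy² = C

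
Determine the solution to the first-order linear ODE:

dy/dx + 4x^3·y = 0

Using integrating factor method:

General solution: y = Ce^(-x^4)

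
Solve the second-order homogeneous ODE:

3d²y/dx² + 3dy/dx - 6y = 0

Characteristic equation: 3r² + 3r - 6 = 0
Divide by 3: r² + r - 2 = 0
Roots: r = 1, -2 (distinct real)
General solution: y = C₁e^x + C₂e^(-2x)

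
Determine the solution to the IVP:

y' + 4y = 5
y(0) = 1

General solution: y = 5/4 + Ce^(-4x)
Applying y(0) = 1: C = 1 - 5/4 = -1/4
Particular solution: y = 5/4 - (1/4)e^(-4x)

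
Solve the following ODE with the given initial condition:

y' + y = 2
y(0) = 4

General solution: y = 2 + Ce^(-x)
Applying y(0) = 4: C = 4 - 2 = 2
Particular solution: y = 2 + 2e^(-x)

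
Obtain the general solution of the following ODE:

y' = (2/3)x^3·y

Separating variables and integrating:
ln|y| = x^4/6 + C

General solution: y = Ce^(x^4/6)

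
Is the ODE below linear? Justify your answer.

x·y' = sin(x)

Yes. Linear (y and its derivatives appear to the first power only, no products of y terms)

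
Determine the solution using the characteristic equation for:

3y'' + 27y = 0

Characteristic equation: 3r² + 27 = 0
Divide by 3: r² + 9 = 0
Roots: r = ±3i (complex conjugates)
General solution: y = C₁cos(3x) + C₂sin(3x)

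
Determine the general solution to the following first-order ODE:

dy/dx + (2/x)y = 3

Using integrating factor method:

General solution: y = x + Cx^(-2)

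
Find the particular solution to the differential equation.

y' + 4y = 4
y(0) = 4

General solution: y = 1 + Ce^(-4x)
Applying y(0) = 4: C = 4 - 1 = 3
Particular solution: y = 1 + 3e^(-4x)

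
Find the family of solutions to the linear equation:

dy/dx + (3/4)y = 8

Using integrating factor method:

General solution: y = 32/3 + Ce^(-3x/4)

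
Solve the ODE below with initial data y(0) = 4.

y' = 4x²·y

General solution: y = Ce^(4x³/3)
Applying IC y(0) = 4:
Particular solution: y = 4e^(4x³/3)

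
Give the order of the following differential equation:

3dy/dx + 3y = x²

The order is 1 (highest derivative is of order 1).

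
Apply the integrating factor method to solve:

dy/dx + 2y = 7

Using integrating factor method:

General solution: y = 7/2 + Ce^(-2x)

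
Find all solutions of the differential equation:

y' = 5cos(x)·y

Separating variables and integrating:
ln|y| = 5sin(x) + C

General solution: y = Ce^(5sin(x))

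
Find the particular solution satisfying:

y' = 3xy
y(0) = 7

General solution: y = Ce^(3x²/2)
Applying IC y(0) = 7:
Particular solution: y = 7e^(3x²/2)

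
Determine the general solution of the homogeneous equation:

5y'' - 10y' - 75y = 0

Characteristic equation: 5r² - 10r - 75 = 0
Divide by 5: r² - 2r - 15 = 0
Roots: r = 5, -3 (distinct real)
General solution: y = C₁e^(5x) + C₂e^(-3x)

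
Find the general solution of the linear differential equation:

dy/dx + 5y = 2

Using integrating factor method:

General solution: y = 2/5 + Ce^(-5x)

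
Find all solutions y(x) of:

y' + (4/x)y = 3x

Using integrating factor method:

General solution: y = (1/2)x^2 + Cx^(-4)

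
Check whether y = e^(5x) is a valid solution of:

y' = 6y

Verification:
y = e^(5x)
y' = 5e^(5x)
But 6y = 6e^(5x)
y' ≠ 6y — the derivative does not match

No, it is not a solution.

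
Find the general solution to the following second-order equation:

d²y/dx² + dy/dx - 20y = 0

Characteristic equation: r² + r - 20 = 0
Roots: r = 4, -5 (distinct real)
General solution: y = C₁e^(4x) + C₂e^(-5x)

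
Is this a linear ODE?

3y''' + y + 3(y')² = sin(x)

No. Nonlinear ((y')² term)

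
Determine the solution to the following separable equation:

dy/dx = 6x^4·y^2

Separating variables and integrating:
-1/y = 6x^5/5 + C

General solution: y^-1 = (-6/5)x^5 + C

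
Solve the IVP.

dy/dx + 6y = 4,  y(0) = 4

General solution: y = 2/3 + Ce^(-6x)
Applying y(0) = 4: C = 4 - 2/3 = 10/3
Particular solution: y = 2/3 + (10/3)e^(-6x)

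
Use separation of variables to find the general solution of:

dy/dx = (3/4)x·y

Separating variables and integrating:
ln|y| = 3x^2/8 + C

General solution: y = Ce^(3x^2/8)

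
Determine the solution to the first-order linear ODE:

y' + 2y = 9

Using integrating factor method:

General solution: y = 9/2 + Ce^(-2x)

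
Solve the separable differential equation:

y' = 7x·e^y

Separating variables and integrating:
-e^(-y) = 7x²/2 + C

General solution: y = -ln(C - 7x²/2)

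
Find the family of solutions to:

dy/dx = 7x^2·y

Separating variables and integrating:
ln|y| = 7x^3/3 + C

General solution: y = Ce^(7x^3/3)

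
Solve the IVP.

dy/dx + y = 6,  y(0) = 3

General solution: y = 6 + Ce^(-x)
Applying y(0) = 3: C = 3 - 6 = -3
Particular solution: y = 6 - 3e^(-x)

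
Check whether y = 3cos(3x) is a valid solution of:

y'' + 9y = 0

Verification:
y'' = -27cos(3x)
y'' + 9y = 0 ✓

Yes, it is a solution.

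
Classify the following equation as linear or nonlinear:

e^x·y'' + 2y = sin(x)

Linear (y and its derivatives appear to the first power only, no products of y terms)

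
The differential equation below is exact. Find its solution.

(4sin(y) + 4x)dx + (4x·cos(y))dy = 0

Verify exactness: ∂M/∂y = ∂N/∂x ✓
Find F(x,y) such that ∂F/∂x = M, ∂F/∂y = N
Solution: 4x·sin(y) + 2x² = C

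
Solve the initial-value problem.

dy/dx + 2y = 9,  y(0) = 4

General solution: y = 9/2 + Ce^(-2x)
Applying y(0) = 4: C = 4 - 9/2 = -1/2
Particular solution: y = 9/2 - (1/2)e^(-2x)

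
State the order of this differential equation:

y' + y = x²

The order is 1 (highest derivative is of order 1).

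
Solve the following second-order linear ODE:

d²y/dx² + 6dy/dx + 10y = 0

Characteristic equation: r² + 6r + 10 = 0
Roots: r = -3 ± i (complex conjugates)
General solution: y = e^(-3x)(C₁cos(x) + C₂sin(x))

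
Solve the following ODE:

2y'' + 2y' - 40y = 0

Characteristic equation: 2r² + 2r - 40 = 0
Divide by 2: r² + r - 20 = 0
Roots: r = 4, -5 (distinct real)
General solution: y = C₁e^(4x) + C₂e^(-5x)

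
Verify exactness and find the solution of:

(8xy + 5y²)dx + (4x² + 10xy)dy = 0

Verify exactness: ∂M/∂y = ∂N/∂x ✓
Find F(x,y) such that ∂F/∂x = M, ∂F/∂y = N
Solution: 4x²y + 5xy² = C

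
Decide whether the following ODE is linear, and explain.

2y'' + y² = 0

Nonlinear (y² term)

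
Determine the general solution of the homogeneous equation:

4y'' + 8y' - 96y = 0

Characteristic equation: 4r² + 8r - 96 = 0
Divide by 4: r² + 2r - 24 = 0
Roots: r = 4, -6 (distinct real)
General solution: y = C₁e^(4x) + C₂e^(-6x)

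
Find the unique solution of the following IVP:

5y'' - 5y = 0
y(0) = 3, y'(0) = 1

General solution: y = C₁e^x + C₂e^(-x)
Applying ICs: C₁ = 2, C₂ = 1
Particular solution: y = 2e^x + e^(-x)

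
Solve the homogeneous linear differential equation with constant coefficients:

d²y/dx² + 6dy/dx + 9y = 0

Characteristic equation: r² + 6r + 9 = 0
Factored: (r + 3)² = 0
Repeated root: r = -3
General solution: y = (C₁ + C₂x)e^(-3x)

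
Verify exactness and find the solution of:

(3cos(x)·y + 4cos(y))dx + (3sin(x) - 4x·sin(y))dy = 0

Verify exactness: ∂M/∂y = ∂N/∂x ✓
Find F(x,y) such that ∂F/∂x = M, ∂F/∂y = N
Solution: 3sin(x)·y + 4x·cos(y) = C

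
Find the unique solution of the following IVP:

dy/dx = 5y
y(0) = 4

General solution: y = Ce^(5x)
Applying IC y(0) = 4:
Particular solution: y = 4e^(5x)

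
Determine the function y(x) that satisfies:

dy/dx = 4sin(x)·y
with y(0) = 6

General solution: y = Ce^(-4cos(x))
Applying IC y(0) = 6:
Particular solution: y = 6e^(4(1-cos(x)))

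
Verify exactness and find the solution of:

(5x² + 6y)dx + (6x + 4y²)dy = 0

Verify exactness: ∂M/∂y = ∂N/∂x ✓
Find F(x,y) such that ∂F/∂x = M, ∂F/∂y = N
Solution: 5x³/3 + 6xy + 4y³/3 = C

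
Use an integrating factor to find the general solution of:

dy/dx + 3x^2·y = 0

Using integrating factor method:

General solution: y = Ce^(-x^3)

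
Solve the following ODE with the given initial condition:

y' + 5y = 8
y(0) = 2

General solution: y = 8/5 + Ce^(-5x)
Applying y(0) = 2: C = 2 - 8/5 = 2/5
Particular solution: y = 8/5 + (2/5)e^(-5x)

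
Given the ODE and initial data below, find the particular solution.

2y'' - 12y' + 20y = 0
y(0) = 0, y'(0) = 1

General solution: y = e^(3x)(C₁cos(x) + C₂sin(x))
Complex roots r = 3 ± i
Applying ICs: C₁ = 0, C₂ = 1
Particular solution: y = e^(3x)(sin(x))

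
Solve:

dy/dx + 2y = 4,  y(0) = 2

General solution: y = 2 + Ce^(-2x)
Applying y(0) = 2: C = 2 - 2 = 0
Particular solution: y = 2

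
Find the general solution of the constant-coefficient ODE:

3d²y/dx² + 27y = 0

Characteristic equation: 3r² + 27 = 0
Divide by 3: r² + 9 = 0
Roots: r = ±3i (complex conjugates)
General solution: y = C₁cos(3x) + C₂sin(3x)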